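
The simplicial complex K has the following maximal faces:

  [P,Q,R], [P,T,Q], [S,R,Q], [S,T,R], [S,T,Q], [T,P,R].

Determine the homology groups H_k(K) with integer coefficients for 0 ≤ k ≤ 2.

H_0 ≅ Z,  H_1 = 0,  H_2 ≅ Z.

Take the total order P < Q < R < S < T on the vertex set. Then K (dimension 2) consists of the simplices:

  0-simplices (5): P, Q, R, S, T
  1-simplices (9): PQ, PR, PT, QR, QS, QT, RS, RT, ST
  2-simplices (6): PQR, PQT, PRT, QRS, QST, RST

giving chain groups C_0 ≅ Z^5, C_1 ≅ Z^9, C_2 ≅ Z^6.

The boundary map ∂_1: C_1 → C_0 sends each edge [p,q] (with p < q) to q − p.
This gives a 5×9 integer matrix of rank 4; reducing to Smith normal form yields diagonal entries (1,1,1,1).

The boundary map ∂_2: C_2 → C_1 sends each 2-simplex [p,q,r] to [q,r] − [p,r] + [p,q]. For instance
  ∂PQR = QR − PR + PQ,
  ∂PRT = RT − PT + PR.
This gives a 9×6 integer matrix of rank 5; reducing to Smith normal form yields diagonal entries (1,1,1,1,1).

From H_k ≅ ker(∂_k) / im(∂_{k+1}) we obtain:

  H_0: rank C_0 − rank ∂_1 = 5 − 4 = 1, and the invariant factors of ∂_1 are all 1, so H_0 = Z.
  H_1: rank ker ∂_1 − rank ∂_2 = (9 − 4) − 5 = 0, and the invariant factors of ∂_2 are all 1, so H_1 = 0.
  H_2: rank ker ∂_2 − rank ∂_3 = (6 − 5) − 0 = 1, and there is no ∂_3, so H_2 = Z.

As a check, the Euler characteristic is 5 − 9 + 6 = 2, which agrees with 1 − 0 + 1 = 2.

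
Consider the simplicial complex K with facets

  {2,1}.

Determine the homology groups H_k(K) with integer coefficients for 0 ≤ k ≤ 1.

K has 2 vertices, 1 edge.
rank ∂_0 = 0, rank ∂_1 = 1 ⇒ b_0 = 2 − 0 − 1 = 1; all invariant factors of ∂_1 are 1 so no torsion. So H_0 ≅ Z.
rank ∂_1 = 1, rank ∂_2 = 0 ⇒ b_1 = 1 − 1 − 0 = 0. So H_1 ≅ 0.

H_0 = Z,  H_1 = 0.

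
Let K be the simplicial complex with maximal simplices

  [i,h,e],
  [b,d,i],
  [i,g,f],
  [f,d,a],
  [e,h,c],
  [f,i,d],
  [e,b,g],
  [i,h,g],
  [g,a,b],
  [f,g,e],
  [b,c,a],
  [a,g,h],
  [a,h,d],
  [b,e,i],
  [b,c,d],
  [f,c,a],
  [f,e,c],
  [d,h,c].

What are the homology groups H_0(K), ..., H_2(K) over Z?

Fix the vertex order a < b < c < d < e < f < g < h < i and write every simplex with vertices in increasing order. Then dim K = 2 and the simplices of K are:

  0-simplices (9): a, b, c, d, e, f, g, h, i
  1-simplices (27): ab, ac, ad, af, ag, ah, bc, bd, be, bg, bi, cd, ce, cf, ch, df, dh, di, ef, eg, eh, ei, fg, fi, gh, gi, hi
  2-simplices (18): abc, abg, acf, adf, adh, agh, bcd, bdi, beg, bei, cdh, cef, ceh, dfi, efg, ehi, fgi, ghi

giving chain groups C_0 ≅ Z^9, C_1 ≅ Z^27, C_2 ≅ Z^18.

The boundary map ∂_1: C_1 → C_0 maps an edge to its endpoints' difference, ∂[p,q] = q − p.
As a 9×27 matrix over Z this has rank 8, with invariant factors (1,1,1,1,1,1,1,1).

∂_2: C_2 → C_1 maps a triangle to the signed sum of its edges. For instance
  ∂acf = cf − af + ac,
  ∂abg = bg − ag + ab.
The 27×18 boundary matrix has rank 18 and Smith normal form diag(1,1,1,1,1,1,1,1,1,1,1,1,1,1,1,1,1,2).

Computing H_k = (kernel of ∂_k) / (image of ∂_{k+1}):

  H_0: rank C_0 − rank ∂_1 = 9 − 8 = 1, and the invariant factors of ∂_1 are all 1, so H_0 ≅ Z.
  H_1: rank ker ∂_1 − rank ∂_2 = (27 − 8) − 18 = 1, and ∂_2 has invariant factor 2 > 1, so H_1 ≅ Z ⊕ Z/2.
  H_2: rank ker ∂_2 − rank ∂_3 = (18 − 18) − 0 = 0, and there is no ∂_3, so H_2 ≅ 0.

As a check, the Euler characteristic is 9 − 27 + 18 = 0, which agrees with 1 − 1 + 0 = 0.

H_0 ≅ Z,  H_1 ≅ Z ⊕ Z/2,  H_2 = 0.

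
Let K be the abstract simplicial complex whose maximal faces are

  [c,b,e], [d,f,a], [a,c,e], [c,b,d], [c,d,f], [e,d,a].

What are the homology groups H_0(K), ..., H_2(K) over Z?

H_0 = Z,  H_1 = Z,  H_2 = 0.

We work with the vertex ordering a < b < c < d < e < f. The simplices of K, each written with vertices in increasing order, are:

  0-simplices (6): a, b, c, d, e, f
  1-simplices (12): ac, ad, ae, af, bc, bd, be, cd, ce, cf, de, df
  2-simplices (6): ace, ade, adf, bcd, bce, cdf

Hence C_0 ≅ Z^6, C_1 ≅ Z^12, C_2 ≅ Z^6.

Boundary ∂_1: C_1 → C_0 maps an edge to its endpoints' difference, ∂[p,q] = q − p.
This gives a 6×12 integer matrix of rank 5; reducing to Smith normal form yields diagonal entries (1,1,1,1,1).

Boundary ∂_2: C_2 → C_1 maps a triangle to the signed sum of its edges. For instance
  ∂adf = df − af + ad,
  ∂ade = de − ae + ad.
This gives a 12×6 integer matrix of rank 6; reducing to Smith normal form yields diagonal entries (1,1,1,1,1,1).

Now H_k = ker ∂_k / im ∂_{k+1}, so:

  H_0: rank C_0 − rank ∂_1 = 6 − 5 = 1, and the invariant factors of ∂_1 are all 1, so H_0 = Z.
  H_1: rank ker ∂_1 − rank ∂_2 = (12 − 5) − 6 = 1, and the invariant factors of ∂_2 are all 1, so H_1 = Z.
  H_2: rank ker ∂_2 − rank ∂_3 = (6 − 6) − 0 = 0, and there is no ∂_3, so H_2 = 0.

As a check, the Euler characteristic is 6 − 12 + 6 = 0, which agrees with 1 − 1 + 0 = 0.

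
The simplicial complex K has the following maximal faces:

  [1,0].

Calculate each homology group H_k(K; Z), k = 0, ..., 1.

H_0 = Z,  H_1 = 0.

K has 2 vertices, 1 edge.
rank ∂_0 = 0, rank ∂_1 = 1 ⇒ b_0 = 2 − 0 − 1 = 1; all invariant factors of ∂_1 are 1 so no torsion. So H_0 ≅ Z.
rank ∂_1 = 1, rank ∂_2 = 0 ⇒ b_1 = 1 − 1 − 0 = 0. So H_1 ≅ 0.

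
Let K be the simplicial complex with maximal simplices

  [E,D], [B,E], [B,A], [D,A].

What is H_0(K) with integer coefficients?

We work with the vertex ordering A < B < D < E. The simplices of K, each written with vertices in increasing order, are:

  0-simplices (4): A, B, D, E
  1-simplices (4): AB, AD, BE, DE

Hence C_0 ≅ Z^4, C_1 ≅ Z^4.

∂_1: C_1 → C_0 is given by ∂[p,q] = [q] − [p]. For instance
  ∂DE = E − D.
The 4×4 boundary matrix has rank 3 and Smith normal form diag(1,1,1).

Computing H_k = (kernel of ∂_k) / (image of ∂_{k+1}):

  H_0: rank C_0 − rank ∂_1 = 4 − 3 = 1, and the invariant factors of ∂_1 are all 1, so H_0 = Z.

(K is a triangulation of the circle S^1.)

H_0 = Z.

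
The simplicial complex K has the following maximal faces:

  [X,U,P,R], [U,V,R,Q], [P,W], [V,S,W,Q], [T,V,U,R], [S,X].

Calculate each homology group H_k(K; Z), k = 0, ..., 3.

Take the total order P < Q < R < S < T < U < V < W < X on the vertex set. Then K (dimension 3) consists of the simplices:

  0-simplices (9): P, Q, R, S, T, U, V, W, X
  1-simplices (21): PR, PU, PW, PX, QR, QS, QU, QV, QW, RT, RU, RV, RX, SV, SW, SX, TU, TV, UV, UX, VW
  2-simplices (15): PRU, PRX, PUX, QRU, QRV, QSV, QSW, QUV, QVW, RTU, RTV, RUV, RUX, SVW, TUV
  3-simplices (4): PRUX, QRUV, QSVW, RTUV

so the chain groups are C_0 ≅ Z^9, C_1 ≅ Z^21, C_2 ≅ Z^15, C_3 ≅ Z^4.

The boundary map ∂_1: C_1 → C_0 maps an edge to its endpoints' difference, ∂[p,q] = q − p. For instance
  ∂PX = X − P.
The resulting 9×21 matrix has rank 8, and its Smith normal form has invariant factors (1,1,1,1,1,1,1,1).

The boundary map ∂_2: C_2 → C_1 acts by ∂[p,q,r] = [q,r] − [p,r] + [p,q]. For instance
  ∂PUX = UX − PX + PU,
  ∂QUV = UV − QV + QU.
The resulting 21×15 matrix has rank 11, and its Smith normal form has invariant factors (1,1,1,1,1,1,1,1,1,1,1).

∂_3: C_3 → C_2 sends each 3-simplex σ to the alternating sum Σ_i (−1)^i (σ with its i-th vertex removed). For instance
  ∂RTUV = TUV − RUV + RTV − RTU,
  ∂QSVW = SVW − QVW + QSW − QSV.
The resulting 15×4 matrix has rank 4, and its Smith normal form has invariant factors (1,1,1,1).

From H_k ≅ ker(∂_k) / im(∂_{k+1}) we obtain:

  H_0: rank C_0 − rank ∂_1 = 9 − 8 = 1, and the invariant factors of ∂_1 are all 1, so H_0 ≅ Z.
  H_1: rank ker ∂_1 − rank ∂_2 = (21 − 8) − 11 = 2, and the invariant factors of ∂_2 are all 1, so H_1 ≅ Z^2.
  H_2: rank ker ∂_2 − rank ∂_3 = (15 − 11) − 4 = 0, and the invariant factors of ∂_3 are all 1, so H_2 ≅ 0.
  H_3: rank ker ∂_3 − rank ∂_4 = (4 − 4) − 0 = 0, and there is no ∂_4, so H_3 ≅ 0.

H_0 ≅ Z,  H_1 ≅ Z^2,  H_2 = 0,  H_3 = 0.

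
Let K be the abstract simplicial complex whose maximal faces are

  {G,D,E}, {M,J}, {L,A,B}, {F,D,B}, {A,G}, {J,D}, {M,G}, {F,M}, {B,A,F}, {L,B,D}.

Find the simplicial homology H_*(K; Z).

H_0 = Z,  H_1 = Z^3,  H_2 = 0.

K has 9 vertices, 16 edges, 5 triangles.
rank ∂_0 = 0, rank ∂_1 = 8 ⇒ b_0 = 9 − 0 − 8 = 1; all invariant factors of ∂_1 are 1 so no torsion. So H_0 = Z.
rank ∂_1 = 8, rank ∂_2 = 5 ⇒ b_1 = 16 − 8 − 5 = 3; all invariant factors of ∂_2 are 1 so no torsion. So H_1 = Z^3.
rank ∂_2 = 5, rank ∂_3 = 0 ⇒ b_2 = 5 − 5 − 0 = 0. So H_2 = 0.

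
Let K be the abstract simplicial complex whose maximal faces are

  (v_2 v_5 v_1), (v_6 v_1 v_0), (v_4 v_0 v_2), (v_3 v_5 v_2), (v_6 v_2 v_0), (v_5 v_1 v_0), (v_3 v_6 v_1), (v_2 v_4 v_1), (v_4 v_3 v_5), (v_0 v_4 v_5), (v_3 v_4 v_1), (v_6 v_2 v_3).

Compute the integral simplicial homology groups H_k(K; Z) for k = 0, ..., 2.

Fix the vertex order v_0 < v_1 < v_2 < v_3 < v_4 < v_5 < v_6 and write every simplex with vertices in increasing order. Then dim K = 2 and the simplices of K are:

  0-simplices (7): [v_0], [v_1], [v_2], [v_3], [v_4], [v_5], [v_6]
  1-simplices (18): (18 of them)
  2-simplices (12): (12 of them)

Hence C_0 ≅ Z^7, C_1 ≅ Z^18, C_2 ≅ Z^12.

∂_1: C_1 → C_0 maps an edge to its endpoints' difference, ∂[p,q] = q − p. For instance
  ∂[v_3,v_6] = [v_6] − [v_3].
As a 7×18 matrix over Z this has rank 6, with invariant factors (1,1,1,1,1,1).

Boundary ∂_2: C_2 → C_1 acts by ∂[p,q,r] = [q,r] − [p,r] + [p,q]. For instance
  ∂[v_1,v_3,v_6] = [v_3,v_6] − [v_1,v_6] + [v_1,v_3],
  ∂[v_0,v_1,v_6] = [v_1,v_6] − [v_0,v_6] + [v_0,v_1].
This gives a 18×12 integer matrix of rank 12; reducing to Smith normal form yields diagonal entries (1,1,1,1,1,1,1,1,1,1,1,2).

Now H_k = ker ∂_k / im ∂_{k+1}, so:

  H_0: rank C_0 − rank ∂_1 = 7 − 6 = 1, and the invariant factors of ∂_1 are all 1, so H_0 ≅ Z.
  H_1: rank ker ∂_1 − rank ∂_2 = (18 − 6) − 12 = 0, and ∂_2 has invariant factor 2 > 1, so H_1 ≅ Z/2.
  H_2: rank ker ∂_2 − rank ∂_3 = (12 − 12) − 0 = 0, and there is no ∂_3, so H_2 ≅ 0.

H_0 = Z,  H_1 = Z/2,  H_2 = 0.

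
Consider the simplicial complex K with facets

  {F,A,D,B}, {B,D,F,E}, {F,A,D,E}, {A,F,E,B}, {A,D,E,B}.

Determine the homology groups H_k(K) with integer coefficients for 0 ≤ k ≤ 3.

H_0 = Z,  H_1 = 0,  H_2 = 0,  H_3 = Z.

Take the total order A < B < D < E < F on the vertex set. Then K (dimension 3) consists of the simplices:

  0-simplices (5): A, B, D, E, F
  1-simplices (10): AB, AD, AE, AF, BD, BE, BF, DE, DF, EF
  2-simplices (10): ABD, ABE, ABF, ADE, ADF, AEF, BDE, BDF, BEF, DEF
  3-simplices (5): ABDE, ABDF, ABEF, ADEF, BDEF

so the chain groups are C_0 ≅ Z^5, C_1 ≅ Z^10, C_2 ≅ Z^10, C_3 ≅ Z^5.

The boundary map ∂_1: C_1 → C_0 maps an edge to its endpoints' difference, ∂[p,q] = q − p. For instance
  ∂DF = F − D.
The 5×10 boundary matrix has rank 4 and Smith normal form diag(1,1,1,1).

Boundary ∂_2: C_2 → C_1 acts by ∂[p,q,r] = [q,r] − [p,r] + [p,q]. For instance
  ∂AEF = EF − AF + AE,
  ∂ABF = BF − AF + AB.
This gives a 10×10 integer matrix of rank 6; reducing to Smith normal form yields diagonal entries (1,1,1,1,1,1).

Boundary ∂_3: C_3 → C_2 sends each 3-simplex σ to the alternating sum Σ_i (−1)^i (σ with its i-th vertex removed). For instance
  ∂ABDF = BDF − ADF + ABF − ABD,
  ∂ABEF = BEF − AEF + ABF − ABE.
This gives a 10×5 integer matrix of rank 4; reducing to Smith normal form yields diagonal entries (1,1,1,1).

Now H_k = ker ∂_k / im ∂_{k+1}, so:

  H_0: rank C_0 − rank ∂_1 = 5 − 4 = 1, and the invariant factors of ∂_1 are all 1, so H_0 = Z.
  H_1: rank ker ∂_1 − rank ∂_2 = (10 − 4) − 6 = 0, and the invariant factors of ∂_2 are all 1, so H_1 = 0.
  H_2: rank ker ∂_2 − rank ∂_3 = (10 − 6) − 4 = 0, and the invariant factors of ∂_3 are all 1, so H_2 = 0.
  H_3: rank ker ∂_3 − rank ∂_4 = (5 − 4) − 0 = 1, and there is no ∂_4, so H_3 = Z.

(K is a triangulation of the 3-sphere S^3.)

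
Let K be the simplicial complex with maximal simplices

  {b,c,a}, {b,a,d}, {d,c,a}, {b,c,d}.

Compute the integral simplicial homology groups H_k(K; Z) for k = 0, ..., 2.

H_0 ≅ Z,  H_1 = 0,  H_2 ≅ Z.

Take the total order a < b < c < d on the vertex set. Then K (dimension 2) consists of the simplices:

  0-simplices (4): a, b, c, d
  1-simplices (6): ab, ac, ad, bc, bd, cd
  2-simplices (4): abc, abd, acd, bcd

Hence C_0 ≅ Z^4, C_1 ≅ Z^6, C_2 ≅ Z^4.

Boundary ∂_1: C_1 → C_0 sends each edge [p,q] (with p < q) to q − p. For instance
  ∂bc = c − b.
As a 4×6 matrix over Z this has rank 3, with invariant factors (1,1,1).

Boundary ∂_2: C_2 → C_1 acts by ∂[p,q,r] = [q,r] − [p,r] + [p,q]. For instance
  ∂bcd = cd − bd + bc,
  ∂abc = bc − ac + ab.
As a 6×4 matrix over Z this has rank 3, with invariant factors (1,1,1).

Reading off H_k = ker ∂_k / im ∂_{k+1}:

  H_0: rank C_0 − rank ∂_1 = 4 − 3 = 1, and the invariant factors of ∂_1 are all 1, so H_0 ≅ Z.
  H_1: rank ker ∂_1 − rank ∂_2 = (6 − 3) − 3 = 0, and the invariant factors of ∂_2 are all 1, so H_1 ≅ 0.
  H_2: rank ker ∂_2 − rank ∂_3 = (4 − 3) − 0 = 1, and there is no ∂_3, so H_2 ≅ Z.

(K is a triangulation of the 2-sphere S^2.)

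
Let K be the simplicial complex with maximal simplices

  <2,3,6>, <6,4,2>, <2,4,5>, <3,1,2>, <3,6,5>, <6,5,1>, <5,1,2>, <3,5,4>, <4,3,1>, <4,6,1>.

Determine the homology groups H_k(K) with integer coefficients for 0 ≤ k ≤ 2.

H_0 ≅ Z,  H_1 ≅ Z/2Z,  H_2 = 0.

K has 6 vertices, 15 edges, 10 triangles.
rank ∂_0 = 0, rank ∂_1 = 5 ⇒ b_0 = 6 − 0 − 5 = 1; all invariant factors of ∂_1 are 1 so no torsion. So H_0 ≅ Z.
rank ∂_1 = 5, rank ∂_2 = 10 ⇒ b_1 = 15 − 5 − 10 = 0; ∂_2 has invariant factor(s) [2] giving torsion. So H_1 ≅ Z/2Z.
rank ∂_2 = 10, rank ∂_3 = 0 ⇒ b_2 = 10 − 10 − 0 = 0. So H_2 ≅ 0.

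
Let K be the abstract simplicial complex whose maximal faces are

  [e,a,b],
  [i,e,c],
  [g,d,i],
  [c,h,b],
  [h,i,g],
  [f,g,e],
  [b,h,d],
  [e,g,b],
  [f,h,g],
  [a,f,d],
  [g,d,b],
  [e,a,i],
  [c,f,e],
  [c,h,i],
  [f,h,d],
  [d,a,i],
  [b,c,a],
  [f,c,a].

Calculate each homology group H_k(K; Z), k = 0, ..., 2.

H_0 = Z,  H_1 = Z × Z/2,  H_2 = 0.

Fix the vertex order a < b < c < d < e < f < g < h < i and write every simplex with vertices in increasing order. Then dim K = 2 and the simplices of K are:

  0-simplices (9): a, b, c, d, e, f, g, h, i
  1-simplices (27): ab, ac, ad, ae, af, ai, bc, bd, be, bg, bh, ce, cf, ch, ci, df, dg, dh, di, ef, eg, ei, fg, fh, gh, gi, hi
  2-simplices (18): abc, abe, acf, adf, adi, aei, bch, bdg, bdh, beg, cef, cei, chi, dfh, dgi, efg, fgh, ghi

so the chain groups are C_0 ≅ Z^9, C_1 ≅ Z^27, C_2 ≅ Z^18.

The boundary map ∂_1: C_1 → C_0 maps an edge to its endpoints' difference, ∂[p,q] = q − p.
This gives a 9×27 integer matrix of rank 8; reducing to Smith normal form yields diagonal entries (1,1,1,1,1,1,1,1).

Boundary ∂_2: C_2 → C_1 acts by ∂[p,q,r] = [q,r] − [p,r] + [p,q]. For instance
  ∂beg = eg − bg + be,
  ∂acf = cf − af + ac.
The resulting 27×18 matrix has rank 18, and its Smith normal form has invariant factors (1,1,1,1,1,1,1,1,1,1,1,1,1,1,1,1,1,2).

Computing H_k = (kernel of ∂_k) / (image of ∂_{k+1}):

  H_0: rank C_0 − rank ∂_1 = 9 − 8 = 1, and the invariant factors of ∂_1 are all 1, so H_0 ≅ Z.
  H_1: rank ker ∂_1 − rank ∂_2 = (27 − 8) − 18 = 1, and ∂_2 has invariant factor 2 > 1, so H_1 ≅ Z × Z/2.
  H_2: rank ker ∂_2 − rank ∂_3 = (18 − 18) − 0 = 0, and there is no ∂_3, so H_2 ≅ 0.

As a check, the Euler characteristic is 9 − 27 + 18 = 0, which agrees with 1 − 1 + 0 = 0.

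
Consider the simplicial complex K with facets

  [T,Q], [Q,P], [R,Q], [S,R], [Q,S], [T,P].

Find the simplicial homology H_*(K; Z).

Order the vertices as P < Q < R < S < T. Listing each simplex with vertices in this order, K has dimension 1 with simplices:

  0-simplices (5): P, Q, R, S, T
  1-simplices (6): PQ, PT, QR, QS, QT, RS

so the chain groups are C_0 ≅ Z^5, C_1 ≅ Z^6.

∂_1: C_1 → C_0 sends each edge [p,q] (with p < q) to q − p. For instance
  ∂QS = S − Q.
This gives a 5×6 integer matrix of rank 4; reducing to Smith normal form yields diagonal entries (1,1,1,1).

From H_k ≅ ker(∂_k) / im(∂_{k+1}) we obtain:

  H_0: rank C_0 − rank ∂_1 = 5 − 4 = 1, and the invariant factors of ∂_1 are all 1, so H_0 ≅ Z.
  H_1: rank ker ∂_1 − rank ∂_2 = (6 − 4) − 0 = 2, and there is no ∂_2, so H_1 ≅ Z^2.

H_0 = Z,  H_1 = Z^2.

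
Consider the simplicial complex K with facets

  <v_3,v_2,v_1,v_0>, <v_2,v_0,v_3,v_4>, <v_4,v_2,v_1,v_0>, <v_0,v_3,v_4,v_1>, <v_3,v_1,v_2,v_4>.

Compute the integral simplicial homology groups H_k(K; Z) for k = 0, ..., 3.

Take the total order v_0 < v_1 < v_2 < v_3 < v_4 on the vertex set. Then K (dimension 3) consists of the simplices:

  0-simplices (5): [v_0], [v_1], [v_2], [v_3], [v_4]
  1-simplices (10): [v_0,v_1], [v_0,v_2], [v_0,v_3], [v_0,v_4], [v_1,v_2], [v_1,v_3], [v_1,v_4], [v_2,v_3], [v_2,v_4], [v_3,v_4]
  2-simplices (10): [v_0,v_1,v_2], [v_0,v_1,v_3], [v_0,v_1,v_4], [v_0,v_2,v_3], [v_0,v_2,v_4], [v_0,v_3,v_4], [v_1,v_2,v_3], [v_1,v_2,v_4], [v_1,v_3,v_4], [v_2,v_3,v_4]
  3-simplices (5): [v_0,v_1,v_2,v_3], [v_0,v_1,v_2,v_4], [v_0,v_1,v_3,v_4], [v_0,v_2,v_3,v_4], [v_1,v_2,v_3,v_4]

giving chain groups C_0 ≅ Z^5, C_1 ≅ Z^10, C_2 ≅ Z^10, C_3 ≅ Z^5.

Boundary ∂_1: C_1 → C_0 sends each edge [p,q] (with p < q) to q − p. For instance
  ∂[v_0,v_3] = [v_3] − [v_0].
This gives a 5×10 integer matrix of rank 4; reducing to Smith normal form yields diagonal entries (1,1,1,1).

∂_2: C_2 → C_1 acts by ∂[p,q,r] = [q,r] − [p,r] + [p,q]. For instance
  ∂[v_0,v_2,v_3] = [v_2,v_3] − [v_0,v_3] + [v_0,v_2],
  ∂[v_2,v_3,v_4] = [v_3,v_4] − [v_2,v_4] + [v_2,v_3].
The resulting 10×10 matrix has rank 6, and its Smith normal form has invariant factors (1,1,1,1,1,1).

∂_3: C_3 → C_2 sends each 3-simplex σ to the alternating sum Σ_i (−1)^i (σ with its i-th vertex removed). For instance
  ∂[v_1,v_2,v_3,v_4] = [v_2,v_3,v_4] − [v_1,v_3,v_4] + [v_1,v_2,v_4] − [v_1,v_2,v_3],
  ∂[v_0,v_1,v_3,v_4] = [v_1,v_3,v_4] − [v_0,v_3,v_4] + [v_0,v_1,v_4] − [v_0,v_1,v_3].
This gives a 10×5 integer matrix of rank 4; reducing to Smith normal form yields diagonal entries (1,1,1,1).

From H_k ≅ ker(∂_k) / im(∂_{k+1}) we obtain:

  H_0: rank C_0 − rank ∂_1 = 5 − 4 = 1, and the invariant factors of ∂_1 are all 1, so H_0 ≅ Z.
  H_1: rank ker ∂_1 − rank ∂_2 = (10 − 4) − 6 = 0, and the invariant factors of ∂_2 are all 1, so H_1 ≅ 0.
  H_2: rank ker ∂_2 − rank ∂_3 = (10 − 6) − 4 = 0, and the invariant factors of ∂_3 are all 1, so H_2 ≅ 0.
  H_3: rank ker ∂_3 − rank ∂_4 = (5 − 4) − 0 = 1, and there is no ∂_4, so H_3 ≅ Z.

H_0 ≅ Z,  H_1 = 0,  H_2 = 0,  H_3 ≅ Z.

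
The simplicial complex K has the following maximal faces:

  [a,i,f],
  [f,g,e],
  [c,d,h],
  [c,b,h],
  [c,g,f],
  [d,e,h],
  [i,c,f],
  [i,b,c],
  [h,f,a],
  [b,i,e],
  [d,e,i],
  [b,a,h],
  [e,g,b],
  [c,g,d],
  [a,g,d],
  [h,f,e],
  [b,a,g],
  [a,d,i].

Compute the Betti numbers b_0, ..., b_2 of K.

b_0 = 1, b_1 = 2, b_2 = 1.

Order the vertices as a < b < c < d < e < f < g < h < i. Listing each simplex with vertices in this order, K has dimension 2 with simplices:

  0-simplices (9): a, b, c, d, e, f, g, h, i
  1-simplices (27): ab, ad, af, ag, ah, ai, bc, be, bg, bh, bi, cd, cf, cg, ch, ci, de, dg, dh, di, ef, eg, eh, ei, fg, fh, fi
  2-simplices (18): abg, abh, adg, adi, afh, afi, bch, bci, beg, bei, cdg, cdh, cfg, cfi, deh, dei, efg, efh

Hence C_0 ≅ Z^9, C_1 ≅ Z^27, C_2 ≅ Z^18.

Boundary ∂_1: C_1 → C_0 sends each edge [p,q] (with p < q) to q − p. For instance
  ∂ah = h − a.
As a 9×27 matrix over Z this has rank 8, with invariant factors (1,1,1,1,1,1,1,1).

Boundary ∂_2: C_2 → C_1 maps a triangle to the signed sum of its edges. For instance
  ∂adg = dg − ag + ad,
  ∂abg = bg − ag + ab.
This gives a 27×18 integer matrix of rank 17; reducing to Smith normal form yields diagonal entries (1,1,1,1,1,1,1,1,1,1,1,1,1,1,1,1,1).

Reading off H_k = ker ∂_k / im ∂_{k+1}:

  H_0: rank C_0 − rank ∂_1 = 9 − 8 = 1, and the invariant factors of ∂_1 are all 1, so H_0 ≅ Z.
  H_1: rank ker ∂_1 − rank ∂_2 = (27 − 8) − 17 = 2, and the invariant factors of ∂_2 are all 1, so H_1 ≅ Z^2.
  H_2: rank ker ∂_2 − rank ∂_3 = (18 − 17) − 0 = 1, and there is no ∂_3, so H_2 ≅ Z.

As a check, the Euler characteristic is 9 − 27 + 18 = 0, which agrees with 1 − 2 + 1 = 0.

Hence the Betti numbers are b_0 = 1, b_1 = 2, b_2 = 1.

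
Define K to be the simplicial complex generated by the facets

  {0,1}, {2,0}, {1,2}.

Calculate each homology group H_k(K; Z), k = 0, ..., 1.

H_0 ≅ Z,  H_1 ≅ Z.

We work with the vertex ordering 0 < 1 < 2. The simplices of K, each written with vertices in increasing order, are:

  0-simplices (3): [0], [1], [2]
  1-simplices (3): [0,1], [0,2], [1,2]

so the chain groups are C_0 ≅ Z^3, C_1 ≅ Z^3.

Boundary ∂_1: C_1 → C_0 maps an edge to its endpoints' difference, ∂[p,q] = q − p.
As a 3×3 matrix over Z this has rank 2, with invariant factors (1,1).

Computing H_k = (kernel of ∂_k) / (image of ∂_{k+1}):

  H_0: rank C_0 − rank ∂_1 = 3 − 2 = 1, and the invariant factors of ∂_1 are all 1, so H_0 = Z.
  H_1: rank ker ∂_1 − rank ∂_2 = (3 − 2) − 0 = 1, and there is no ∂_2, so H_1 = Z.

As a check, the Euler characteristic is 3 − 3 = 0, which agrees with 1 − 1 = 0.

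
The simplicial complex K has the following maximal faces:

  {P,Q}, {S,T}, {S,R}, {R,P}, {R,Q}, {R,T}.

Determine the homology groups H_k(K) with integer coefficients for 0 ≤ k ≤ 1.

H_0 ≅ Z,  H_1 ≅ Z^2.

K has 5 vertices, 6 edges.
rank ∂_0 = 0, rank ∂_1 = 4 ⇒ b_0 = 5 − 0 − 4 = 1; all invariant factors of ∂_1 are 1 so no torsion. So H_0 ≅ Z.
rank ∂_1 = 4, rank ∂_2 = 0 ⇒ b_1 = 6 − 4 − 0 = 2. So H_1 ≅ Z^2.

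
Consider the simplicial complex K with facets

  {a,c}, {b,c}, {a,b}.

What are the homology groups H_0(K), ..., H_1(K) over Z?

H_0 = Z,  H_1 = Z.

Take the total order a < b < c on the vertex set. Then K (dimension 1) consists of the simplices:

  0-simplices (3): a, b, c
  1-simplices (3): ab, ac, bc

giving chain groups C_0 ≅ Z^3, C_1 ≅ Z^3.

∂_1: C_1 → C_0 sends each edge [p,q] (with p < q) to q − p. For instance
  ∂ab = b − a.
The 3×3 boundary matrix has rank 2 and Smith normal form diag(1,1).

Now H_k = ker ∂_k / im ∂_{k+1}, so:

  H_0: rank C_0 − rank ∂_1 = 3 − 2 = 1, and the invariant factors of ∂_1 are all 1, so H_0 ≅ Z.
  H_1: rank ker ∂_1 − rank ∂_2 = (3 − 2) − 0 = 1, and there is no ∂_2, so H_1 ≅ Z.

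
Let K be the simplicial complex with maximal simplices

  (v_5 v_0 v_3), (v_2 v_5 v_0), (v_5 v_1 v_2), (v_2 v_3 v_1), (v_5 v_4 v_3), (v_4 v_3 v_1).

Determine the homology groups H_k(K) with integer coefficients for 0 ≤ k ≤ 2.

H_0 = Z,  H_1 = Z,  H_2 = 0.

We work with the vertex ordering v_0 < v_1 < v_2 < v_3 < v_4 < v_5. The simplices of K, each written with vertices in increasing order, are:

  0-simplices (6): [v_0], [v_1], [v_2], [v_3], [v_4], [v_5]
  1-simplices (12): [v_0,v_2], [v_0,v_3], [v_0,v_5], [v_1,v_2], [v_1,v_3], [v_1,v_4], [v_1,v_5], [v_2,v_3], [v_2,v_5], [v_3,v_4], [v_3,v_5], [v_4,v_5]
  2-simplices (6): [v_0,v_2,v_5], [v_0,v_3,v_5], [v_1,v_2,v_3], [v_1,v_2,v_5], [v_1,v_3,v_4], [v_3,v_4,v_5]

Hence C_0 ≅ Z^6, C_1 ≅ Z^12, C_2 ≅ Z^6.

∂_1: C_1 → C_0 is given by ∂[p,q] = [q] − [p]. For instance
  ∂[v_2,v_3] = [v_3] − [v_2].
This gives a 6×12 integer matrix of rank 5; reducing to Smith normal form yields diagonal entries (1,1,1,1,1).

Boundary ∂_2: C_2 → C_1 maps a triangle to the signed sum of its edges. For instance
  ∂[v_1,v_2,v_3] = [v_2,v_3] − [v_1,v_3] + [v_1,v_2],
  ∂[v_1,v_2,v_5] = [v_2,v_5] − [v_1,v_5] + [v_1,v_2].
This gives a 12×6 integer matrix of rank 6; reducing to Smith normal form yields diagonal entries (1,1,1,1,1,1).

Now H_k = ker ∂_k / im ∂_{k+1}, so:

  H_0: rank C_0 − rank ∂_1 = 6 − 5 = 1, and the invariant factors of ∂_1 are all 1, so H_0 ≅ Z.
  H_1: rank ker ∂_1 − rank ∂_2 = (12 − 5) − 6 = 1, and the invariant factors of ∂_2 are all 1, so H_1 ≅ Z.
  H_2: rank ker ∂_2 − rank ∂_3 = (6 − 6) − 0 = 0, and there is no ∂_3, so H_2 ≅ 0.

(K is a triangulation of the cylinder S^1 x I.)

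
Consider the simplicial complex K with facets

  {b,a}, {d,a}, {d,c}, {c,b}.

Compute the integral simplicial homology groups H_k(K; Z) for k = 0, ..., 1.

K has 4 vertices, 4 edges.
rank ∂_0 = 0, rank ∂_1 = 3 ⇒ b_0 = 4 − 0 − 3 = 1; all invariant factors of ∂_1 are 1 so no torsion. So H_0 ≅ Z.
rank ∂_1 = 3, rank ∂_2 = 0 ⇒ b_1 = 4 − 3 − 0 = 1. So H_1 ≅ Z.

H_0 ≅ Z,  H_1 ≅ Z.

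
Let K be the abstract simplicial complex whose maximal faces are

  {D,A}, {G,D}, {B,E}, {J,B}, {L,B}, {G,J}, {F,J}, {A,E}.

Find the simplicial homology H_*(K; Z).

H_0 = Z,  H_1 = Z.

We work with the vertex ordering A < B < D < E < F < G < J < L. The simplices of K, each written with vertices in increasing order, are:

  0-simplices (8): A, B, D, E, F, G, J, L
  1-simplices (8): AD, AE, BE, BJ, BL, DG, FJ, GJ

giving chain groups C_0 ≅ Z^8, C_1 ≅ Z^8.

The boundary map ∂_1: C_1 → C_0 sends each edge [p,q] (with p < q) to q − p. For instance
  ∂GJ = J − G.
As a 8×8 matrix over Z this has rank 7, with invariant factors (1,1,1,1,1,1,1).

Reading off H_k = ker ∂_k / im ∂_{k+1}:

  H_0: rank C_0 − rank ∂_1 = 8 − 7 = 1, and the invariant factors of ∂_1 are all 1, so H_0 = Z.
  H_1: rank ker ∂_1 − rank ∂_2 = (8 − 7) − 0 = 1, and there is no ∂_2, so H_1 = Z.

As a check, the Euler characteristic is 8 − 8 = 0, which agrees with 1 − 1 = 0.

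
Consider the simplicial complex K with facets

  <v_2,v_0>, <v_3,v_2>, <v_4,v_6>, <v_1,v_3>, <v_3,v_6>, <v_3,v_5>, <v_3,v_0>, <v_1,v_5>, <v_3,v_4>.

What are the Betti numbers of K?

K has 7 vertices, 9 edges.
rank ∂_0 = 0, rank ∂_1 = 6 ⇒ b_0 = 7 − 0 − 6 = 1; all invariant factors of ∂_1 are 1 so no torsion. So H_0 ≅ Z.
rank ∂_1 = 6, rank ∂_2 = 0 ⇒ b_1 = 9 − 6 − 0 = 3. So H_1 ≅ Z^3.

b_0 = 1, b_1 = 3.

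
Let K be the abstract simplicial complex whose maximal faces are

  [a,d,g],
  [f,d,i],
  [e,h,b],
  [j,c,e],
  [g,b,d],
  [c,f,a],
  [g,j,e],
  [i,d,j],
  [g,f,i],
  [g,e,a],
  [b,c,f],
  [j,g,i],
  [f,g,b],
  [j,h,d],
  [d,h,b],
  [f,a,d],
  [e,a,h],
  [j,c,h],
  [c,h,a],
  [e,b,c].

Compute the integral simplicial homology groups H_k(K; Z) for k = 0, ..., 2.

Fix the vertex order a < b < c < d < e < f < g < h < i < j and write every simplex with vertices in increasing order. Then dim K = 2 and the simplices of K are:

  0-simplices (10): a, b, c, d, e, f, g, h, i, j
  1-simplices (30): ac, ad, ae, af, ag, ah, bc, bd, be, bf, bg, bh, ce, cf, ch, cj, df, dg, dh, di, dj, eg, eh, ej, fg, fi, gi, gj, hj, ij
  2-simplices (20): acf, ach, adf, adg, aeg, aeh, bce, bcf, bdg, bdh, beh, bfg, cej, chj, dfi, dhj, dij, egj, fgi, gij

giving chain groups C_0 ≅ Z^10, C_1 ≅ Z^30, C_2 ≅ Z^20.

Boundary ∂_1: C_1 → C_0 sends each edge [p,q] (with p < q) to q − p.
This gives a 10×30 integer matrix of rank 9; reducing to Smith normal form yields diagonal entries (1,1,1,1,1,1,1,1,1).

The boundary map ∂_2: C_2 → C_1 maps a triangle to the signed sum of its edges. For instance
  ∂ach = ch − ah + ac,
  ∂bdh = dh − bh + bd.
As a 30×20 matrix over Z this has rank 20, with invariant factors (1,1,1,1,1,1,1,1,1,1,1,1,1,1,1,1,1,1,1,2).

Reading off H_k = ker ∂_k / im ∂_{k+1}:

  H_0: rank C_0 − rank ∂_1 = 10 − 9 = 1, and the invariant factors of ∂_1 are all 1, so H_0 = Z.
  H_1: rank ker ∂_1 − rank ∂_2 = (30 − 9) − 20 = 1, and ∂_2 has invariant factor 2 > 1, so H_1 = Z ⊕ Z/2Z.
  H_2: rank ker ∂_2 − rank ∂_3 = (20 − 20) − 0 = 0, and there is no ∂_3, so H_2 = 0.

H_0 ≅ Z,  H_1 ≅ Z ⊕ Z/2Z,  H_2 = 0.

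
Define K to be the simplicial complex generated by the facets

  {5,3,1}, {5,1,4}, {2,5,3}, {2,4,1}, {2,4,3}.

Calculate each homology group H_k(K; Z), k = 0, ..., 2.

H_0 = Z,  H_1 = Z,  H_2 = 0.

Order the vertices as 1 < 2 < 3 < 4 < 5. Listing each simplex with vertices in this order, K has dimension 2 with simplices:

  0-simplices (5): [1], [2], [3], [4], [5]
  1-simplices (10): [1,2], [1,3], [1,4], [1,5], [2,3], [2,4], [2,5], [3,4], [3,5], [4,5]
  2-simplices (5): [1,2,4], [1,3,5], [1,4,5], [2,3,4], [2,3,5]

so the chain groups are C_0 ≅ Z^5, C_1 ≅ Z^10, C_2 ≅ Z^5.

The boundary map ∂_1: C_1 → C_0 is given by ∂[p,q] = [q] − [p].
The resulting 5×10 matrix has rank 4, and its Smith normal form has invariant factors (1,1,1,1).

∂_2: C_2 → C_1 maps a triangle to the signed sum of its edges. For instance
  ∂[2,3,4] = [3,4] − [2,4] + [2,3],
  ∂[1,2,4] = [2,4] − [1,4] + [1,2].
The resulting 10×5 matrix has rank 5, and its Smith normal form has invariant factors (1,1,1,1,1).

Computing H_k = (kernel of ∂_k) / (image of ∂_{k+1}):

  H_0: rank C_0 − rank ∂_1 = 5 − 4 = 1, and the invariant factors of ∂_1 are all 1, so H_0 = Z.
  H_1: rank ker ∂_1 − rank ∂_2 = (10 − 4) − 5 = 1, and the invariant factors of ∂_2 are all 1, so H_1 = Z.
  H_2: rank ker ∂_2 − rank ∂_3 = (5 − 5) − 0 = 0, and there is no ∂_3, so H_2 = 0.

As a check, the Euler characteristic is 5 − 10 + 5 = 0, which agrees with 1 − 1 + 0 = 0.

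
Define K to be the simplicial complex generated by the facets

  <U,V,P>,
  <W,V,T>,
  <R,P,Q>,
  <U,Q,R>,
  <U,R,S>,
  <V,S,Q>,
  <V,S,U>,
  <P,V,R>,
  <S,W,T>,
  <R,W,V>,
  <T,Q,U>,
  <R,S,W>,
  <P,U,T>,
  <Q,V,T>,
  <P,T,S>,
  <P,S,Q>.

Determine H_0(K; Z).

Take the total order P < Q < R < S < T < U < V < W on the vertex set. Then K (dimension 2) consists of the simplices:

  0-simplices (8): P, Q, R, S, T, U, V, W
  1-simplices (24): PQ, PR, PS, PT, PU, PV, QR, QS, QT, QU, QV, RS, RU, RV, RW, ST, SU, SV, SW, TU, TV, TW, UV, VW
  2-simplices (16): PQR, PQS, PRV, PST, PTU, PUV, QRU, QSV, QTU, QTV, RSU, RSW, RVW, STW, SUV, TVW

Hence C_0 ≅ Z^8, C_1 ≅ Z^24, C_2 ≅ Z^16.

The boundary map ∂_1: C_1 → C_0 is given by ∂[p,q] = [q] − [p]. For instance
  ∂PS = S − P.
As a 8×24 matrix over Z this has rank 7, with invariant factors (1,1,1,1,1,1,1).

The boundary map ∂_2: C_2 → C_1 acts by ∂[p,q,r] = [q,r] − [p,r] + [p,q]. For instance
  ∂QTU = TU − QU + QT,
  ∂PTU = TU − PU + PT.
The resulting 24×16 matrix has rank 15, and its Smith normal form has invariant factors (1,1,1,1,1,1,1,1,1,1,1,1,1,1,1).

Reading off H_k = ker ∂_k / im ∂_{k+1}:

  H_0: rank C_0 − rank ∂_1 = 8 − 7 = 1, and the invariant factors of ∂_1 are all 1, so H_0 = Z.

H_0 = Z.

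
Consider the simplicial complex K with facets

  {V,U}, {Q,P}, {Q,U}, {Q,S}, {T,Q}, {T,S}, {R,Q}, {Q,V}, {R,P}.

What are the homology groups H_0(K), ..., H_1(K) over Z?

H_0 ≅ Z,  H_1 ≅ Z^3.

Take the total order P < Q < R < S < T < U < V on the vertex set. Then K (dimension 1) consists of the simplices:

  0-simplices (7): P, Q, R, S, T, U, V
  1-simplices (9): PQ, PR, QR, QS, QT, QU, QV, ST, UV

so the chain groups are C_0 ≅ Z^7, C_1 ≅ Z^9.

Boundary ∂_1: C_1 → C_0 sends each edge [p,q] (with p < q) to q − p.
The 7×9 boundary matrix has rank 6 and Smith normal form diag(1,1,1,1,1,1).

Computing H_k = (kernel of ∂_k) / (image of ∂_{k+1}):

  H_0: rank C_0 − rank ∂_1 = 7 − 6 = 1, and the invariant factors of ∂_1 are all 1, so H_0 ≅ Z.
  H_1: rank ker ∂_1 − rank ∂_2 = (9 − 6) − 0 = 3, and there is no ∂_2, so H_1 ≅ Z^3.

As a check, the Euler characteristic is 7 − 9 = -2, which agrees with 1 − 3 = -2.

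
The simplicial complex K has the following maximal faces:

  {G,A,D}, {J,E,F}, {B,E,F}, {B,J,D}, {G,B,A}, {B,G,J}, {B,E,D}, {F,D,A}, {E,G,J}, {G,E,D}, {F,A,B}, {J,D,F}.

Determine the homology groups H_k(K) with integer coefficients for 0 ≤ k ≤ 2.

Order the vertices as A < B < D < E < F < G < J. Listing each simplex with vertices in this order, K has dimension 2 with simplices:

  0-simplices (7): A, B, D, E, F, G, J
  1-simplices (18): AB, AD, AF, AG, BD, BE, BF, BG, BJ, DE, DF, DG, DJ, EF, EG, EJ, FJ, GJ
  2-simplices (12): ABF, ABG, ADF, ADG, BDE, BDJ, BEF, BGJ, DEG, DFJ, EFJ, EGJ

so the chain groups are C_0 ≅ Z^7, C_1 ≅ Z^18, C_2 ≅ Z^12.

∂_1: C_1 → C_0 is given by ∂[p,q] = [q] − [p]. For instance
  ∂GJ = J − G.
The 7×18 boundary matrix has rank 6 and Smith normal form diag(1,1,1,1,1,1).

Boundary ∂_2: C_2 → C_1 acts by ∂[p,q,r] = [q,r] − [p,r] + [p,q]. For instance
  ∂EFJ = FJ − EJ + EF,
  ∂ABG = BG − AG + AB.
As a 18×12 matrix over Z this has rank 12, with invariant factors (1,1,1,1,1,1,1,1,1,1,1,2).

Reading off H_k = ker ∂_k / im ∂_{k+1}:

  H_0: rank C_0 − rank ∂_1 = 7 − 6 = 1, and the invariant factors of ∂_1 are all 1, so H_0 = Z.
  H_1: rank ker ∂_1 − rank ∂_2 = (18 − 6) − 12 = 0, and ∂_2 has invariant factor 2 > 1, so H_1 = Z_2.
  H_2: rank ker ∂_2 − rank ∂_3 = (12 − 12) − 0 = 0, and there is no ∂_3, so H_2 = 0.

H_0 = Z,  H_1 = Z_2,  H_2 = 0.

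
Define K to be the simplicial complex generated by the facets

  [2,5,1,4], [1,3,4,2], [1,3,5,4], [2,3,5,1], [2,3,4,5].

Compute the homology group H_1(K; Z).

Fix the vertex order 1 < 2 < 3 < 4 < 5 and write every simplex with vertices in increasing order. Then dim K = 3 and the simplices of K are:

  0-simplices (5): [1], [2], [3], [4], [5]
  1-simplices (10): [1,2], [1,3], [1,4], [1,5], [2,3], [2,4], [2,5], [3,4], [3,5], [4,5]
  2-simplices (10): [1,2,3], [1,2,4], [1,2,5], [1,3,4], [1,3,5], [1,4,5], [2,3,4], [2,3,5], [2,4,5], [3,4,5]
  3-simplices (5): [1,2,3,4], [1,2,3,5], [1,2,4,5], [1,3,4,5], [2,3,4,5]

giving chain groups C_0 ≅ Z^5, C_1 ≅ Z^10, C_2 ≅ Z^10, C_3 ≅ Z^5.

The boundary map ∂_1: C_1 → C_0 maps an edge to its endpoints' difference, ∂[p,q] = q − p. For instance
  ∂[1,3] = [3] − [1].
As a 5×10 matrix over Z this has rank 4, with invariant factors (1,1,1,1).

Boundary ∂_2: C_2 → C_1 maps a triangle to the signed sum of its edges. For instance
  ∂[2,3,5] = [3,5] − [2,5] + [2,3],
  ∂[1,2,4] = [2,4] − [1,4] + [1,2].
The resulting 10×10 matrix has rank 6, and its Smith normal form has invariant factors (1,1,1,1,1,1).

The boundary map ∂_3: C_3 → C_2 sends each 3-simplex σ to the alternating sum Σ_i (−1)^i (σ with its i-th vertex removed). For instance
  ∂[1,2,3,4] = [2,3,4] − [1,3,4] + [1,2,4] − [1,2,3],
  ∂[1,2,3,5] = [2,3,5] − [1,3,5] + [1,2,5] − [1,2,3].
As a 10×5 matrix over Z this has rank 4, with invariant factors (1,1,1,1).

Computing H_k = (kernel of ∂_k) / (image of ∂_{k+1}):

  H_1: rank ker ∂_1 − rank ∂_2 = (10 − 4) − 6 = 0, and the invariant factors of ∂_2 are all 1, so H_1 ≅ 0.

(K is a triangulation of the 3-sphere S^3.)

H_1 ≅ 0.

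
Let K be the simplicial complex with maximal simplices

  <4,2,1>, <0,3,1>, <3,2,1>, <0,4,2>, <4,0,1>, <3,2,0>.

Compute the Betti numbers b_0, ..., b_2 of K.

Order the vertices as 0 < 1 < 2 < 3 < 4. Listing each simplex with vertices in this order, K has dimension 2 with simplices:

  0-simplices (5): [0], [1], [2], [3], [4]
  1-simplices (9): [0,1], [0,2], [0,3], [0,4], [1,2], [1,3], [1,4], [2,3], [2,4]
  2-simplices (6): [0,1,3], [0,1,4], [0,2,3], [0,2,4], [1,2,3], [1,2,4]

giving chain groups C_0 ≅ Z^5, C_1 ≅ Z^9, C_2 ≅ Z^6.

Boundary ∂_1: C_1 → C_0 maps an edge to its endpoints' difference, ∂[p,q] = q − p. For instance
  ∂[2,3] = [3] − [2].
This gives a 5×9 integer matrix of rank 4; reducing to Smith normal form yields diagonal entries (1,1,1,1).

The boundary map ∂_2: C_2 → C_1 acts by ∂[p,q,r] = [q,r] − [p,r] + [p,q]. For instance
  ∂[1,2,4] = [2,4] − [1,4] + [1,2],
  ∂[0,2,4] = [2,4] − [0,4] + [0,2].
The 9×6 boundary matrix has rank 5 and Smith normal form diag(1,1,1,1,1).

Now H_k = ker ∂_k / im ∂_{k+1}, so:

  H_0: rank C_0 − rank ∂_1 = 5 − 4 = 1, and the invariant factors of ∂_1 are all 1, so H_0 ≅ Z.
  H_1: rank ker ∂_1 − rank ∂_2 = (9 − 4) − 5 = 0, and the invariant factors of ∂_2 are all 1, so H_1 ≅ 0.
  H_2: rank ker ∂_2 − rank ∂_3 = (6 − 5) − 0 = 1, and there is no ∂_3, so H_2 ≅ Z.

Hence the Betti numbers are b_0 = 1, b_1 = 0, b_2 = 1.

b_0 = 1, b_1 = 0, b_2 = 1.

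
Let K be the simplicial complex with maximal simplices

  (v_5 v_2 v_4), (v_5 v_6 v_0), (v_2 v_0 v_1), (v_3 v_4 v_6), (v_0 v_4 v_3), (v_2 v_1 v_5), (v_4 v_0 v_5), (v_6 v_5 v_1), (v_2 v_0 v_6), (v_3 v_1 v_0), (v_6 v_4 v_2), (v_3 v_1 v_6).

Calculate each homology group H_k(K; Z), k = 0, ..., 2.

Take the total order v_0 < v_1 < v_2 < v_3 < v_4 < v_5 < v_6 on the vertex set. Then K (dimension 2) consists of the simplices:

  0-simplices (7): [v_0], [v_1], [v_2], [v_3], [v_4], [v_5], [v_6]
  1-simplices (18): (18 of them)
  2-simplices (12): (12 of them)

giving chain groups C_0 ≅ Z^7, C_1 ≅ Z^18, C_2 ≅ Z^12.

Boundary ∂_1: C_1 → C_0 maps an edge to its endpoints' difference, ∂[p,q] = q − p.
The 7×18 boundary matrix has rank 6 and Smith normal form diag(1,1,1,1,1,1).

The boundary map ∂_2: C_2 → C_1 sends each 2-simplex [p,q,r] to [q,r] − [p,r] + [p,q]. For instance
  ∂[v_0,v_1,v_3] = [v_1,v_3] − [v_0,v_3] + [v_0,v_1],
  ∂[v_0,v_5,v_6] = [v_5,v_6] − [v_0,v_6] + [v_0,v_5].
As a 18×12 matrix over Z this has rank 12, with invariant factors (1,1,1,1,1,1,1,1,1,1,1,2).

Now H_k = ker ∂_k / im ∂_{k+1}, so:

  H_0: rank C_0 − rank ∂_1 = 7 − 6 = 1, and the invariant factors of ∂_1 are all 1, so H_0 ≅ Z.
  H_1: rank ker ∂_1 − rank ∂_2 = (18 − 6) − 12 = 0, and ∂_2 has invariant factor 2 > 1, so H_1 ≅ Z/2.
  H_2: rank ker ∂_2 − rank ∂_3 = (12 − 12) − 0 = 0, and there is no ∂_3, so H_2 ≅ 0.

As a check, the Euler characteristic is 7 − 18 + 12 = 1, which agrees with 1 − 0 + 0 = 1.

H_0 ≅ Z,  H_1 ≅ Z/2,  H_2 = 0.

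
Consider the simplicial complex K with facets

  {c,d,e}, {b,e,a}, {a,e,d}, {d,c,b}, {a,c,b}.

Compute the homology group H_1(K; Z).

H_1 = Z.

Take the total order a < b < c < d < e on the vertex set. Then K (dimension 2) consists of the simplices:

  0-simplices (5): a, b, c, d, e
  1-simplices (10): ab, ac, ad, ae, bc, bd, be, cd, ce, de
  2-simplices (5): abc, abe, ade, bcd, cde

so the chain groups are C_0 ≅ Z^5, C_1 ≅ Z^10, C_2 ≅ Z^5.

The boundary map ∂_1: C_1 → C_0 maps an edge to its endpoints' difference, ∂[p,q] = q − p. For instance
  ∂bd = d − b.
The 5×10 boundary matrix has rank 4 and Smith normal form diag(1,1,1,1).

The boundary map ∂_2: C_2 → C_1 sends each 2-simplex [p,q,r] to [q,r] − [p,r] + [p,q]. For instance
  ∂abc = bc − ac + ab,
  ∂bcd = cd − bd + bc.
The 10×5 boundary matrix has rank 5 and Smith normal form diag(1,1,1,1,1).

Now H_k = ker ∂_k / im ∂_{k+1}, so:

  H_1: rank ker ∂_1 − rank ∂_2 = (10 − 4) − 5 = 1, and the invariant factors of ∂_2 are all 1, so H_1 ≅ Z.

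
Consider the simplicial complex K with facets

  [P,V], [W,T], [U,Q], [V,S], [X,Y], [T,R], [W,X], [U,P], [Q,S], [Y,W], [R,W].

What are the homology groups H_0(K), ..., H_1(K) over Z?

We work with the vertex ordering P < Q < R < S < T < U < V < W < X < Y. The simplices of K, each written with vertices in increasing order, are:

  0-simplices (10): P, Q, R, S, T, U, V, W, X, Y
  1-simplices (11): PU, PV, QS, QU, RT, RW, SV, TW, WX, WY, XY

giving chain groups C_0 ≅ Z^10, C_1 ≅ Z^11.

Boundary ∂_1: C_1 → C_0 sends each edge [p,q] (with p < q) to q − p. For instance
  ∂RW = W − R.
This gives a 10×11 integer matrix of rank 8; reducing to Smith normal form yields diagonal entries (1,1,1,1,1,1,1,1).

From H_k ≅ ker(∂_k) / im(∂_{k+1}) we obtain:

  H_0: rank C_0 − rank ∂_1 = 10 − 8 = 2, and the invariant factors of ∂_1 are all 1, so H_0 ≅ Z^2.
  H_1: rank ker ∂_1 − rank ∂_2 = (11 − 8) − 0 = 3, and there is no ∂_2, so H_1 ≅ Z^3.

As a check, the Euler characteristic is 10 − 11 = -1, which agrees with 2 − 3 = -1.

H_0 = Z^2,  H_1 = Z^3.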